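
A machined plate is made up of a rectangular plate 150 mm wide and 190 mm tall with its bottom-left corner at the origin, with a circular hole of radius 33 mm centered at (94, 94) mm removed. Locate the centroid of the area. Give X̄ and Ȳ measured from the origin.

plate: A = 150 × 190 = 28500.00, centroid at (75.00, 95.00).
hole: A = −π·33² = -3421.19, centroid at (94.00, 94.00).
ΣA = 25078.81 mm²
ΣAX̄ = (28500.00)(75.00) + (-3421.19)(94.00) = 1815907.73 mm³
ΣAȲ = (28500.00)(95.00) + (-3421.19)(94.00) = 2385907.73 mm³
X̄ = 1815907.73 / 25078.81 = 72.41 mm
Ȳ = 2385907.73 / 25078.81 = 95.14 mm

X̄ = 72.41 mm, Ȳ = 95.14 mm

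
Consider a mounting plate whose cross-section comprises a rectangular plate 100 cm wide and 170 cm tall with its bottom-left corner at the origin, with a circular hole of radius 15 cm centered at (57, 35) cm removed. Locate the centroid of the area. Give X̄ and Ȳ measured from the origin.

Part | A | x̄ᵢ | ȳᵢ | A·x̄ᵢ | A·ȳᵢ
plate | 17000.00 | 50.00 | 85.00 | 850000.00 | 1445000.00
hole | -706.86 | 57.00 | 35.00 | -40290.93 | -24740.04
Σ | 16293.14 |  |  | 809709.07 | 1420259.96
X̄ = 809709.07 / 16293.14 = 49.70 cm
Ȳ = 1420259.96 / 16293.14 = 87.17 cm

X̄ = 49.70 cm, Ȳ = 87.17 cm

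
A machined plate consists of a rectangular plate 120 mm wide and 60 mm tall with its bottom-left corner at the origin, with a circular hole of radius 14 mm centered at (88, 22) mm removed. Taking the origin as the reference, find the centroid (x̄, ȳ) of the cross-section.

plate: A = 120 × 60 = 7200.00, centroid at (60.00, 30.00).
hole: A = −π·14² = -615.75, centroid at (88.00, 22.00).
ΣA = 6584.25 mm², ΣAx̄ = 377813.81 mm³, ΣAȳ = 202453.45 mm³.
x̄ = 377813.81/6584.25 = 57.38 mm; ȳ = 202453.45/6584.25 = 30.75 mm.

x̄ = 57.38 mm, ȳ = 30.75 mm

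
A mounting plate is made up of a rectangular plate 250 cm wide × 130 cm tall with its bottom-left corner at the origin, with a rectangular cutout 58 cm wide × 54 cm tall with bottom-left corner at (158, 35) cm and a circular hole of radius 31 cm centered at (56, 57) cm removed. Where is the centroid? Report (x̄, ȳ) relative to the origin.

Part | A | x̄ᵢ | ȳᵢ | A·x̄ᵢ | A·ȳᵢ
plate | 32500.00 | 125.00 | 65.00 | 4062500.00 | 2112500.00
hole 1 | -3132.00 | 187.00 | 62.00 | -585684.00 | -194184.00
hole 2 | -3019.07 | 56.00 | 57.00 | -169067.95 | -172087.02
Σ | 26348.93 |  |  | 3307748.05 | 1746228.98
x̄ = 3307748.05 / 26348.93 = 125.54 cm
ȳ = 1746228.98 / 26348.93 = 66.27 cm

x̄ = 125.54 cm, ȳ = 66.27 cm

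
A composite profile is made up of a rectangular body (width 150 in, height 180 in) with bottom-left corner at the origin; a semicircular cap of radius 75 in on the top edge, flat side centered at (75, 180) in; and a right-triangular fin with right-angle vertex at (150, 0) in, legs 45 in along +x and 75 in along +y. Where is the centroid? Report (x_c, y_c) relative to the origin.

Part | A | x̄ᵢ | ȳᵢ | A·x̄ᵢ | A·ȳᵢ
rectangular body | 27000.00 | 75.00 | 90.00 | 2025000.00 | 2430000.00
semicircular top | 8835.73 | 75.00 | 211.83 | 662679.70 | 1871681.28
triangular fin | 1687.50 | 165.00 | 25.00 | 278437.50 | 42187.50
Σ | 37523.23 |  |  | 2966117.20 | 4343868.78
x_c = 2966117.20 / 37523.23 = 79.05 in
y_c = 4343868.78 / 37523.23 = 115.76 in

x_c = 79.05 in, y_c = 115.76 in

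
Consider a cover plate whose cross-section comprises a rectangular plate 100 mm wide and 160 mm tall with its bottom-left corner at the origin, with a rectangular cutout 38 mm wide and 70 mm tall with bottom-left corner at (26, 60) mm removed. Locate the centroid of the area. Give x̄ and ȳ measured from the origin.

x̄ = 51.00 mm, ȳ = 77.01 mm

Part | A | x̄ᵢ | ȳᵢ | A·x̄ᵢ | A·ȳᵢ
plate | 16000.00 | 50.00 | 80.00 | 800000.00 | 1280000.00
hole | -2660.00 | 45.00 | 95.00 | -119700.00 | -252700.00
Σ | 13340.00 |  |  | 680300.00 | 1027300.00
x̄ = 680300.00 / 13340.00 = 51.00 mm
ȳ = 1027300.00 / 13340.00 = 77.01 mm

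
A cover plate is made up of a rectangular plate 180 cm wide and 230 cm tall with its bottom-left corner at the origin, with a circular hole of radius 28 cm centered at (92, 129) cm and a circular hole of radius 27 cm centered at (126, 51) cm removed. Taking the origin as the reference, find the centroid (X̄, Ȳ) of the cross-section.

X̄ = 87.62 cm, Ȳ = 118.06 cm

Part | A | x̄ᵢ | ȳᵢ | A·x̄ᵢ | A·ȳᵢ
plate | 41400.00 | 90.00 | 115.00 | 3726000.00 | 4761000.00
hole 1 | -2463.01 | 92.00 | 129.00 | -226596.79 | -317728.11
hole 2 | -2290.22 | 126.00 | 51.00 | -288567.85 | -116801.27
Σ | 36646.77 |  |  | 3210835.35 | 4326470.61
X̄ = 3210835.35 / 36646.77 = 87.62 cm
Ȳ = 4326470.61 / 36646.77 = 118.06 cm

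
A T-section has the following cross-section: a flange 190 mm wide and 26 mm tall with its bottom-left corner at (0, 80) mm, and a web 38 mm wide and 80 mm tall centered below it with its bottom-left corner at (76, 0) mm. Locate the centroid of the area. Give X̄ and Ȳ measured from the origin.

web: A = 38 × 80 = 3040.00, centroid at (95.00, 40.00).
flange: A = 190 × 26 = 4940.00, centroid at (95.00, 93.00).
ΣA = 7980.00 mm², ΣAX̄ = 758100.00 mm³, ΣAȲ = 581020.00 mm³.
X̄ = 758100.00/7980.00 = 95.00 mm; Ȳ = 581020.00/7980.00 = 72.81 mm.

X̄ = 95.00 mm, Ȳ = 72.81 mm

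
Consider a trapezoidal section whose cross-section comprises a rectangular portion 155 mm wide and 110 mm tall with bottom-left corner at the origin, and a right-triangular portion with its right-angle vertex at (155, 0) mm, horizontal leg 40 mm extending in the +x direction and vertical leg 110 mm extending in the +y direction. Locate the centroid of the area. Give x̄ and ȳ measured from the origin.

x̄ = 87.88 mm, ȳ = 52.90 mm

rectangular portion: A = 155 × 110 = 17050.00, centroid at (77.50, 55.00).
triangular portion: A = ½·40·110 = 2200.00, centroid at (168.33, 36.67).
ΣA = 19250.00 mm²
ΣAx̄ = (17050.00)(77.50) + (2200.00)(168.33) = 1691708.33 mm³
ΣAȳ = (17050.00)(55.00) + (2200.00)(36.67) = 1018416.67 mm³
x̄ = 1691708.33 / 19250.00 = 87.88 mm
ȳ = 1018416.67 / 19250.00 = 52.90 mm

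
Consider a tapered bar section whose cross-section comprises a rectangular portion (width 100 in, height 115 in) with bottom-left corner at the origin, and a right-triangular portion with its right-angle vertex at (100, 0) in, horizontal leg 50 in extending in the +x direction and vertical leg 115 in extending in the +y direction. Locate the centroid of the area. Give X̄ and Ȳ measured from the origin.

X̄ = 63.33 in, Ȳ = 53.67 in

rectangular portion: A = 100 × 115 = 11500.00, centroid at (50.00, 57.50).
triangular portion: A = ½·50·115 = 2875.00, centroid at (116.67, 38.33).
ΣA = 14375.00 in², ΣAX̄ = 910416.67 in³, ΣAȲ = 771458.33 in³.
X̄ = 910416.67/14375.00 = 63.33 in; Ȳ = 771458.33/14375.00 = 53.67 in.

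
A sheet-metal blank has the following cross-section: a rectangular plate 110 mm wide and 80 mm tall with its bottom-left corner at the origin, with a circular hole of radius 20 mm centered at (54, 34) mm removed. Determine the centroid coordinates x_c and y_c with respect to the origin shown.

Part | A | x̄ᵢ | ȳᵢ | A·x̄ᵢ | A·ȳᵢ
plate | 8800.00 | 55.00 | 40.00 | 484000.00 | 352000.00
hole | -1256.64 | 54.00 | 34.00 | -67858.40 | -42725.66
Σ | 7543.36 |  |  | 416141.60 | 309274.34
x_c = 416141.60 / 7543.36 = 55.17 mm
y_c = 309274.34 / 7543.36 = 41.00 mm

x_c = 55.17 mm, y_c = 41.00 mm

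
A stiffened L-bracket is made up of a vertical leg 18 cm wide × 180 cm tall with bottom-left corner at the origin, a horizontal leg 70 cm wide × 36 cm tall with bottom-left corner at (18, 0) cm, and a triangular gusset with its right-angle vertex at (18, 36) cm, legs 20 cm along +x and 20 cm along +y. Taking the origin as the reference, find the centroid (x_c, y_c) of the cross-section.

x_c = 28.13 cm, y_c = 57.97 cm

vertical leg: A = 18 × 180 = 3240.00, centroid at (9.00, 90.00).
horizontal leg: A = 70 × 36 = 2520.00, centroid at (53.00, 18.00).
gusset: A = ½·20·20 = 200.00, centroid at (24.67, 42.67).
ΣA = 5960.00 cm²
ΣAx_c = (3240.00)(9.00) + (2520.00)(53.00) + (200.00)(24.67) = 167653.33 cm³
ΣAy_c = (3240.00)(90.00) + (2520.00)(18.00) + (200.00)(42.67) = 345493.33 cm³
x_c = 167653.33 / 5960.00 = 28.13 cm
y_c = 345493.33 / 5960.00 = 57.97 cm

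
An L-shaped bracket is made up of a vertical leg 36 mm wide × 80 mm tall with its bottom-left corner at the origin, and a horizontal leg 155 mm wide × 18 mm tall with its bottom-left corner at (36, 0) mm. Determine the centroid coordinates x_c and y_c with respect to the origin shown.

x_c = 64.99 mm, y_c = 24.75 mm

vertical leg: A = 36 × 80 = 2880.00, centroid at (18.00, 40.00).
horizontal leg: A = 155 × 18 = 2790.00, centroid at (113.50, 9.00).
ΣA = 5670.00 mm², ΣAx_c = 368505.00 mm³, ΣAy_c = 140310.00 mm³.
x_c = 368505.00/5670.00 = 64.99 mm; y_c = 140310.00/5670.00 = 24.75 mm.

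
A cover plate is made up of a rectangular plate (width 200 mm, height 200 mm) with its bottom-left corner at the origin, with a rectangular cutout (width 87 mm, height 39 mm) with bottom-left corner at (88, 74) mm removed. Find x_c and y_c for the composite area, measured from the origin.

x_c = 97.08 mm, y_c = 100.60 mm

plate: A = 200 × 200 = 40000.00, centroid at (100.00, 100.00).
hole: A = −(87 × 39) = -3393.00, centroid at (131.50, 93.50).
ΣA = 36607.00 mm²
ΣAx_c = (40000.00)(100.00) + (-3393.00)(131.50) = 3553820.50 mm³
ΣAy_c = (40000.00)(100.00) + (-3393.00)(93.50) = 3682754.50 mm³
x_c = 3553820.50 / 36607.00 = 97.08 mm
y_c = 3682754.50 / 36607.00 = 100.60 mm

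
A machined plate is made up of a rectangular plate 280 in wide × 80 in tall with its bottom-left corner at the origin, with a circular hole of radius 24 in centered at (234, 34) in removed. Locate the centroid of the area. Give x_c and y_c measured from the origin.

x_c = 131.74 in, y_c = 40.53 in

plate: A = 280 × 80 = 22400.00, centroid at (140.00, 40.00).
hole: A = −π·24² = -1809.56, centroid at (234.00, 34.00).
ΣA = 20590.44 in², ΣAx_c = 2712563.58 in³, ΣAy_c = 834475.05 in³.
x_c = 2712563.58/20590.44 = 131.74 in; y_c = 834475.05/20590.44 = 40.53 in.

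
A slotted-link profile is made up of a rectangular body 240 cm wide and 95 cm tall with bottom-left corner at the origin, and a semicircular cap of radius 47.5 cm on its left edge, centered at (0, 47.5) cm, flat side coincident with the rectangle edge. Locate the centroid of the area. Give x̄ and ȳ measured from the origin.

x̄ = 101.14 cm, ȳ = 47.50 cm

rectangular body: A = 240 × 95 = 22800.00, centroid at (120.00, 47.50).
semicircular end: A = ½π·47.5² = 3544.11, centroid at (-20.16, 47.50).
ΣA = 26344.11 cm², ΣAx̄ = 2664552.08 cm³, ΣAȳ = 1251345.19 cm³.
x̄ = 2664552.08/26344.11 = 101.14 cm; ȳ = 1251345.19/26344.11 = 47.50 cm.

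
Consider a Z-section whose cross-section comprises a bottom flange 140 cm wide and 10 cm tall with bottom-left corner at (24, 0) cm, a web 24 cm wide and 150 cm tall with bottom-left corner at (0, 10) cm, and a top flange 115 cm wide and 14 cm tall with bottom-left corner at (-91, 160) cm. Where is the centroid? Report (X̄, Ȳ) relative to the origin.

X̄ = 18.29 cm, Ȳ = 88.03 cm

bottom flange: A = 140 × 10 = 1400.00, centroid at (94.00, 5.00).
web: A = 24 × 150 = 3600.00, centroid at (12.00, 85.00).
top flange: A = 115 × 14 = 1610.00, centroid at (-33.50, 167.00).
ΣA = 6610.00 cm²
ΣAX̄ = (1400.00)(94.00) + (3600.00)(12.00) + (1610.00)(-33.50) = 120865.00 cm³
ΣAȲ = (1400.00)(5.00) + (3600.00)(85.00) + (1610.00)(167.00) = 581870.00 cm³
X̄ = 120865.00 / 6610.00 = 18.29 cm
Ȳ = 581870.00 / 6610.00 = 88.03 cm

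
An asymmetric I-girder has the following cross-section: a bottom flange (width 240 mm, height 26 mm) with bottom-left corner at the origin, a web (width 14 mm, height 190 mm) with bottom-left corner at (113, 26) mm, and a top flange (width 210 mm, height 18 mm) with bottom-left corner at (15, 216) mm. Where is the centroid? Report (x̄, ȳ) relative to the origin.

x̄ = 120.00 mm, ȳ = 98.85 mm

bottom flange: A = 240 × 26 = 6240.00, centroid at (120.00, 13.00).
web: A = 14 × 190 = 2660.00, centroid at (120.00, 121.00).
top flange: A = 210 × 18 = 3780.00, centroid at (120.00, 225.00).
ΣA = 12680.00 mm²
ΣAx̄ = (6240.00)(120.00) + (2660.00)(120.00) + (3780.00)(120.00) = 1521600.00 mm³
ΣAȳ = (6240.00)(13.00) + (2660.00)(121.00) + (3780.00)(225.00) = 1253480.00 mm³
x̄ = 1521600.00 / 12680.00 = 120.00 mm
ȳ = 1253480.00 / 12680.00 = 98.85 mm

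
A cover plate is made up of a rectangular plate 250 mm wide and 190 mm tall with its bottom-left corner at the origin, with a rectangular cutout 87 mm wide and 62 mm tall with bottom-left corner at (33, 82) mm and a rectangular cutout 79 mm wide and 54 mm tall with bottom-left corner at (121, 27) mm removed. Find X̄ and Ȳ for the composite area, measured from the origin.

X̄ = 127.91 mm, Ȳ = 97.06 mm

plate: A = 250 × 190 = 47500.00, centroid at (125.00, 95.00).
hole 1: A = −(87 × 62) = -5394.00, centroid at (76.50, 113.00).
hole 2: A = −(79 × 54) = -4266.00, centroid at (160.50, 54.00).
ΣA = 37840.00 mm², ΣAX̄ = 4840166.00 mm³, ΣAȲ = 3672614.00 mm³.
X̄ = 4840166.00/37840.00 = 127.91 mm; Ȳ = 3672614.00/37840.00 = 97.06 mm.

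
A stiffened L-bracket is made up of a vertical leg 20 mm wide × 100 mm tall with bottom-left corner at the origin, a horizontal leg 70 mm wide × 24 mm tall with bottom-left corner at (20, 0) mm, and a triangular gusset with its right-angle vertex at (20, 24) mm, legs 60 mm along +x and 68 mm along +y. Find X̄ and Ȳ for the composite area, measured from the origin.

vertical leg: A = 20 × 100 = 2000.00, centroid at (10.00, 50.00).
horizontal leg: A = 70 × 24 = 1680.00, centroid at (55.00, 12.00).
gusset: A = ½·60·68 = 2040.00, centroid at (40.00, 46.67).
ΣA = 5720.00 mm², ΣAX̄ = 194000.00 mm³, ΣAȲ = 215360.00 mm³.
X̄ = 194000.00/5720.00 = 33.92 mm; Ȳ = 215360.00/5720.00 = 37.65 mm.

X̄ = 33.92 mm, Ȳ = 37.65 mm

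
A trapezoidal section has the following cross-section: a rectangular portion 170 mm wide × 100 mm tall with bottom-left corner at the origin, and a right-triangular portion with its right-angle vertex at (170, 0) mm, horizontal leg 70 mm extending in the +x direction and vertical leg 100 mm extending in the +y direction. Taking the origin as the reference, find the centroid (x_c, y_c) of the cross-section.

rectangular portion: A = 170 × 100 = 17000.00, centroid at (85.00, 50.00).
triangular portion: A = ½·70·100 = 3500.00, centroid at (193.33, 33.33).
ΣA = 20500.00 mm²
ΣAx_c = (17000.00)(85.00) + (3500.00)(193.33) = 2121666.67 mm³
ΣAy_c = (17000.00)(50.00) + (3500.00)(33.33) = 966666.67 mm³
x_c = 2121666.67 / 20500.00 = 103.50 mm
y_c = 966666.67 / 20500.00 = 47.15 mm

x_c = 103.50 mm, y_c = 47.15 mm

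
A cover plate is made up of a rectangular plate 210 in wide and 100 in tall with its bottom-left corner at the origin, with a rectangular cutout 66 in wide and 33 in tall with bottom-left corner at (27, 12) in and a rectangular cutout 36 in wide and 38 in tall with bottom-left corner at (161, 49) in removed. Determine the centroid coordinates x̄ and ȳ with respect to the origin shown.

x̄ = 104.82 in, ȳ = 51.27 in

plate: A = 210 × 100 = 21000.00, centroid at (105.00, 50.00).
hole 1: A = −(66 × 33) = -2178.00, centroid at (60.00, 28.50).
hole 2: A = −(36 × 38) = -1368.00, centroid at (179.00, 68.00).
ΣA = 17454.00 in²
ΣAx̄ = (21000.00)(105.00) + (-2178.00)(60.00) + (-1368.00)(179.00) = 1829448.00 in³
ΣAȳ = (21000.00)(50.00) + (-2178.00)(28.50) + (-1368.00)(68.00) = 894903.00 in³
x̄ = 1829448.00 / 17454.00 = 104.82 in
ȳ = 894903.00 / 17454.00 = 51.27 in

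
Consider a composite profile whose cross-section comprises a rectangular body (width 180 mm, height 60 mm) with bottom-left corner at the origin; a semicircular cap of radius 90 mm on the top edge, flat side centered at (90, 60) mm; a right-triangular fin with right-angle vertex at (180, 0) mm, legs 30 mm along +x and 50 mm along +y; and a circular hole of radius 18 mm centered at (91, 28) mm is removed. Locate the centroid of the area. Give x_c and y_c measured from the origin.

x_c = 93.18 mm, y_c = 66.97 mm

Part | A | x̄ᵢ | ȳᵢ | A·x̄ᵢ | A·ȳᵢ
rectangular body | 10800.00 | 90.00 | 30.00 | 972000.00 | 324000.00
semicircular top | 12723.45 | 90.00 | 98.20 | 1145110.52 | 1249407.01
triangular fin | 750.00 | 190.00 | 16.67 | 142500.00 | 12500.00
hole | -1017.88 | 91.00 | 28.00 | -92626.72 | -28500.53
Σ | 23255.57 |  |  | 2166983.80 | 1557406.49
x_c = 2166983.80 / 23255.57 = 93.18 mm
y_c = 1557406.49 / 23255.57 = 66.97 mm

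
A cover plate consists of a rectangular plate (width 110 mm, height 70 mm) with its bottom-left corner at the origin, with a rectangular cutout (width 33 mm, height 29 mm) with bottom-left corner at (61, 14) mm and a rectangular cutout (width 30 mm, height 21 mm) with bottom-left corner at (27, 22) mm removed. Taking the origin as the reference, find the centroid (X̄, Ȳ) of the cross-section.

Part | A | x̄ᵢ | ȳᵢ | A·x̄ᵢ | A·ȳᵢ
plate | 7700.00 | 55.00 | 35.00 | 423500.00 | 269500.00
hole 1 | -957.00 | 77.50 | 28.50 | -74167.50 | -27274.50
hole 2 | -630.00 | 42.00 | 32.50 | -26460.00 | -20475.00
Σ | 6113.00 |  |  | 322872.50 | 221750.50
X̄ = 322872.50 / 6113.00 = 52.82 mm
Ȳ = 221750.50 / 6113.00 = 36.28 mm

X̄ = 52.82 mm, Ȳ = 36.28 mm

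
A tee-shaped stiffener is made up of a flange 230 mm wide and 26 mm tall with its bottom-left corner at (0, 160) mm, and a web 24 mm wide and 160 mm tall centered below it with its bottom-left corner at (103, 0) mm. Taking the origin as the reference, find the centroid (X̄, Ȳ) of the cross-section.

X̄ = 115.00 mm, Ȳ = 136.63 mm

web: A = 24 × 160 = 3840.00, centroid at (115.00, 80.00).
flange: A = 230 × 26 = 5980.00, centroid at (115.00, 173.00).
ΣA = 9820.00 mm², ΣAX̄ = 1129300.00 mm³, ΣAȲ = 1341740.00 mm³.
X̄ = 1129300.00/9820.00 = 115.00 mm; Ȳ = 1341740.00/9820.00 = 136.63 mm.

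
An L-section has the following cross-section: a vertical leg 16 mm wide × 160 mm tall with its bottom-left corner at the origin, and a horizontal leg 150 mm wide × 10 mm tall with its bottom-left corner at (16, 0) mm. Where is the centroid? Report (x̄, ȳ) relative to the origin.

x̄ = 38.67 mm, ȳ = 52.29 mm

vertical leg: A = 16 × 160 = 2560.00, centroid at (8.00, 80.00).
horizontal leg: A = 150 × 10 = 1500.00, centroid at (91.00, 5.00).
ΣA = 4060.00 mm²
ΣAx̄ = (2560.00)(8.00) + (1500.00)(91.00) = 156980.00 mm³
ΣAȳ = (2560.00)(80.00) + (1500.00)(5.00) = 212300.00 mm³
x̄ = 156980.00 / 4060.00 = 38.67 mm
ȳ = 212300.00 / 4060.00 = 52.29 mm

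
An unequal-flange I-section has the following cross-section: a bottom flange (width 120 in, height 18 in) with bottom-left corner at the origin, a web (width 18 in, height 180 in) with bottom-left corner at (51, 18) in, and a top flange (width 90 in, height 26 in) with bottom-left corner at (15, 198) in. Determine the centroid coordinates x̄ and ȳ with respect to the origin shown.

x̄ = 60.00 in, ȳ = 111.51 in

bottom flange: A = 120 × 18 = 2160.00, centroid at (60.00, 9.00).
web: A = 18 × 180 = 3240.00, centroid at (60.00, 108.00).
top flange: A = 90 × 26 = 2340.00, centroid at (60.00, 211.00).
ΣA = 7740.00 in²
ΣAx̄ = (2160.00)(60.00) + (3240.00)(60.00) + (2340.00)(60.00) = 464400.00 in³
ΣAȳ = (2160.00)(9.00) + (3240.00)(108.00) + (2340.00)(211.00) = 863100.00 in³
x̄ = 464400.00 / 7740.00 = 60.00 in
ȳ = 863100.00 / 7740.00 = 111.51 in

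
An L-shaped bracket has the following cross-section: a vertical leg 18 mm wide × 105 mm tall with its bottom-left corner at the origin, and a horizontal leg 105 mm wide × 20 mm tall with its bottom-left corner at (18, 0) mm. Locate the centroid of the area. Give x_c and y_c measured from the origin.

vertical leg: A = 18 × 105 = 1890.00, centroid at (9.00, 52.50).
horizontal leg: A = 105 × 20 = 2100.00, centroid at (70.50, 10.00).
ΣA = 3990.00 mm², ΣAx_c = 165060.00 mm³, ΣAy_c = 120225.00 mm³.
x_c = 165060.00/3990.00 = 41.37 mm; y_c = 120225.00/3990.00 = 30.13 mm.

x_c = 41.37 mm, y_c = 30.13 mm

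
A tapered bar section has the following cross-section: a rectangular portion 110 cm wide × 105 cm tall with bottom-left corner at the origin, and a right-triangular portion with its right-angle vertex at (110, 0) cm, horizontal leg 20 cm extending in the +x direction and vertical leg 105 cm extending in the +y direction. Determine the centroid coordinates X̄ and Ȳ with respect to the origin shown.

X̄ = 60.14 cm, Ȳ = 51.04 cm

Part | A | x̄ᵢ | ȳᵢ | A·x̄ᵢ | A·ȳᵢ
rectangular portion | 11550.00 | 55.00 | 52.50 | 635250.00 | 606375.00
triangular portion | 1050.00 | 116.67 | 35.00 | 122500.00 | 36750.00
Σ | 12600.00 |  |  | 757750.00 | 643125.00
X̄ = 757750.00 / 12600.00 = 60.14 cm
Ȳ = 643125.00 / 12600.00 = 51.04 cm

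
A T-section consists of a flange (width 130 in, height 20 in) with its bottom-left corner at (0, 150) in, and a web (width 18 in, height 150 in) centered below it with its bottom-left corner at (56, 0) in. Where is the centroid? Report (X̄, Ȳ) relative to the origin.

Part | A | x̄ᵢ | ȳᵢ | A·x̄ᵢ | A·ȳᵢ
web | 2700.00 | 65.00 | 75.00 | 175500.00 | 202500.00
flange | 2600.00 | 65.00 | 160.00 | 169000.00 | 416000.00
Σ | 5300.00 |  |  | 344500.00 | 618500.00
X̄ = 344500.00 / 5300.00 = 65.00 in
Ȳ = 618500.00 / 5300.00 = 116.70 in

X̄ = 65.00 in, Ȳ = 116.70 in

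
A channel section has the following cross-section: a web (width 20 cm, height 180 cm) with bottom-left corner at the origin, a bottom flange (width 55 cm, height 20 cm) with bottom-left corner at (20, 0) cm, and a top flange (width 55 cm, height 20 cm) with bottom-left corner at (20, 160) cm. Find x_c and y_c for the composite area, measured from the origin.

x_c = 24.22 cm, y_c = 90.00 cm

Part | A | x̄ᵢ | ȳᵢ | A·x̄ᵢ | A·ȳᵢ
web | 3600.00 | 10.00 | 90.00 | 36000.00 | 324000.00
bottom flange | 1100.00 | 47.50 | 10.00 | 52250.00 | 11000.00
top flange | 1100.00 | 47.50 | 170.00 | 52250.00 | 187000.00
Σ | 5800.00 |  |  | 140500.00 | 522000.00
x_c = 140500.00 / 5800.00 = 24.22 cm
y_c = 522000.00 / 5800.00 = 90.00 cm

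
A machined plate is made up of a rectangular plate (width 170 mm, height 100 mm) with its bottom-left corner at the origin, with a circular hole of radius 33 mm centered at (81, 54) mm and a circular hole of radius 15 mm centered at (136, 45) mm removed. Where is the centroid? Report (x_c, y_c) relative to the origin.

x_c = 83.26 mm, y_c = 49.21 mm

Part | A | x̄ᵢ | ȳᵢ | A·x̄ᵢ | A·ȳᵢ
plate | 17000.00 | 85.00 | 50.00 | 1445000.00 | 850000.00
hole 1 | -3421.19 | 81.00 | 54.00 | -277116.75 | -184744.50
hole 2 | -706.86 | 136.00 | 45.00 | -96132.74 | -31808.63
Σ | 12871.95 |  |  | 1071750.52 | 633446.88
x_c = 1071750.52 / 12871.95 = 83.26 mm
y_c = 633446.88 / 12871.95 = 49.21 mm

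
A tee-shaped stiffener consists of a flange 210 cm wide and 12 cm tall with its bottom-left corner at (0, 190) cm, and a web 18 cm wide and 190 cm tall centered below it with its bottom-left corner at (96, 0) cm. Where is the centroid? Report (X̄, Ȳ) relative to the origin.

Part | A | x̄ᵢ | ȳᵢ | A·x̄ᵢ | A·ȳᵢ
web | 3420.00 | 105.00 | 95.00 | 359100.00 | 324900.00
flange | 2520.00 | 105.00 | 196.00 | 264600.00 | 493920.00
Σ | 5940.00 |  |  | 623700.00 | 818820.00
X̄ = 623700.00 / 5940.00 = 105.00 cm
Ȳ = 818820.00 / 5940.00 = 137.85 cm

X̄ = 105.00 cm, Ȳ = 137.85 cm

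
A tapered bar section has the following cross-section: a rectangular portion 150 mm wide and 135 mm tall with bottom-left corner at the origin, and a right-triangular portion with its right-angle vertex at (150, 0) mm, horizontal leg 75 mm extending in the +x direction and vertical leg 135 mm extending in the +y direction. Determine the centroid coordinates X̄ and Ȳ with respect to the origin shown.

X̄ = 95.00 mm, Ȳ = 63.00 mm

rectangular portion: A = 150 × 135 = 20250.00, centroid at (75.00, 67.50).
triangular portion: A = ½·75·135 = 5062.50, centroid at (175.00, 45.00).
ΣA = 25312.50 mm²
ΣAX̄ = (20250.00)(75.00) + (5062.50)(175.00) = 2404687.50 mm³
ΣAȲ = (20250.00)(67.50) + (5062.50)(45.00) = 1594687.50 mm³
X̄ = 2404687.50 / 25312.50 = 95.00 mm
Ȳ = 1594687.50 / 25312.50 = 63.00 mm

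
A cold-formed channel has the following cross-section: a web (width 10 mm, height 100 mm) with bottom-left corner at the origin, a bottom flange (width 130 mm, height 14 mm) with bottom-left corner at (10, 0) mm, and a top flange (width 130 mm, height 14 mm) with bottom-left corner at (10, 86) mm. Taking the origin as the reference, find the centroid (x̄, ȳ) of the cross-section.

x̄ = 59.91 mm, ȳ = 50.00 mm

Part | A | x̄ᵢ | ȳᵢ | A·x̄ᵢ | A·ȳᵢ
web | 1000.00 | 5.00 | 50.00 | 5000.00 | 50000.00
bottom flange | 1820.00 | 75.00 | 7.00 | 136500.00 | 12740.00
top flange | 1820.00 | 75.00 | 93.00 | 136500.00 | 169260.00
Σ | 4640.00 |  |  | 278000.00 | 232000.00
x̄ = 278000.00 / 4640.00 = 59.91 mm
ȳ = 232000.00 / 4640.00 = 50.00 mm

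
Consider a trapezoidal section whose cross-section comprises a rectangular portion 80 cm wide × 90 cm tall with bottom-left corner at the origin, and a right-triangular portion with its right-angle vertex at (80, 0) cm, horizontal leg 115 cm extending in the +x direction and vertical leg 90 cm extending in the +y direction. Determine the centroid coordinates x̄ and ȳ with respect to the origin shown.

x̄ = 72.76 cm, ȳ = 38.73 cm

rectangular portion: A = 80 × 90 = 7200.00, centroid at (40.00, 45.00).
triangular portion: A = ½·115·90 = 5175.00, centroid at (118.33, 30.00).
ΣA = 12375.00 cm²
ΣAx̄ = (7200.00)(40.00) + (5175.00)(118.33) = 900375.00 cm³
ΣAȳ = (7200.00)(45.00) + (5175.00)(30.00) = 479250.00 cm³
x̄ = 900375.00 / 12375.00 = 72.76 cm
ȳ = 479250.00 / 12375.00 = 38.73 cm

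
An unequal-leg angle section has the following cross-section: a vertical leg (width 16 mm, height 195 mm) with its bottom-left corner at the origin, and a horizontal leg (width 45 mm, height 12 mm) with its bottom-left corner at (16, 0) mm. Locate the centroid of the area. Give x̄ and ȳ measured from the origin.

x̄ = 12.50 mm, ȳ = 84.00 mm

vertical leg: A = 16 × 195 = 3120.00, centroid at (8.00, 97.50).
horizontal leg: A = 45 × 12 = 540.00, centroid at (38.50, 6.00).
ΣA = 3660.00 mm²
ΣAx̄ = (3120.00)(8.00) + (540.00)(38.50) = 45750.00 mm³
ΣAȳ = (3120.00)(97.50) + (540.00)(6.00) = 307440.00 mm³
x̄ = 45750.00 / 3660.00 = 12.50 mm
ȳ = 307440.00 / 3660.00 = 84.00 mm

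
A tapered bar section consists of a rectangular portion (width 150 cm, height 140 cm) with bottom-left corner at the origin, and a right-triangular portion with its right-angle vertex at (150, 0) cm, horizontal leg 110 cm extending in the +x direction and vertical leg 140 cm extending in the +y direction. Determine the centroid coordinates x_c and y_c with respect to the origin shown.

Part | A | x̄ᵢ | ȳᵢ | A·x̄ᵢ | A·ȳᵢ
rectangular portion | 21000.00 | 75.00 | 70.00 | 1575000.00 | 1470000.00
triangular portion | 7700.00 | 186.67 | 46.67 | 1437333.33 | 359333.33
Σ | 28700.00 |  |  | 3012333.33 | 1829333.33
x_c = 3012333.33 / 28700.00 = 104.96 cm
y_c = 1829333.33 / 28700.00 = 63.74 cm

x_c = 104.96 cm, y_c = 63.74 cm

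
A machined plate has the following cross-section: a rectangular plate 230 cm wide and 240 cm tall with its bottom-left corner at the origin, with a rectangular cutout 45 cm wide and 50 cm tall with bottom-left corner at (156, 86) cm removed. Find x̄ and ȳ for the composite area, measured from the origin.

x̄ = 112.30 cm, ȳ = 120.38 cm

plate: A = 230 × 240 = 55200.00, centroid at (115.00, 120.00).
hole: A = −(45 × 50) = -2250.00, centroid at (178.50, 111.00).
ΣA = 52950.00 cm², ΣAx̄ = 5946375.00 cm³, ΣAȳ = 6374250.00 cm³.
x̄ = 5946375.00/52950.00 = 112.30 cm; ȳ = 6374250.00/52950.00 = 120.38 cm.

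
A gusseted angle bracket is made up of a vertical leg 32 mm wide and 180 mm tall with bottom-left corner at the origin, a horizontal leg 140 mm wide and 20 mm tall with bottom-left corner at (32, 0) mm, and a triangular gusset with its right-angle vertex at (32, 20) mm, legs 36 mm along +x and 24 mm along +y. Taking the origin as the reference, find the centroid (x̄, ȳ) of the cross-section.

Part | A | x̄ᵢ | ȳᵢ | A·x̄ᵢ | A·ȳᵢ
vertical leg | 5760.00 | 16.00 | 90.00 | 92160.00 | 518400.00
horizontal leg | 2800.00 | 102.00 | 10.00 | 285600.00 | 28000.00
gusset | 432.00 | 44.00 | 28.00 | 19008.00 | 12096.00
Σ | 8992.00 |  |  | 396768.00 | 558496.00
x̄ = 396768.00 / 8992.00 = 44.12 mm
ȳ = 558496.00 / 8992.00 = 62.11 mm

x̄ = 44.12 mm, ȳ = 62.11 mm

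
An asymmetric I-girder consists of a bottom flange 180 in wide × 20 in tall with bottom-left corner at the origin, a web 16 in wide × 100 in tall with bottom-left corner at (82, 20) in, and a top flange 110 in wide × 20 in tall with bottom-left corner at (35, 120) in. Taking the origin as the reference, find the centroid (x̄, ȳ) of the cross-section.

Part | A | x̄ᵢ | ȳᵢ | A·x̄ᵢ | A·ȳᵢ
bottom flange | 3600.00 | 90.00 | 10.00 | 324000.00 | 36000.00
web | 1600.00 | 90.00 | 70.00 | 144000.00 | 112000.00
top flange | 2200.00 | 90.00 | 130.00 | 198000.00 | 286000.00
Σ | 7400.00 |  |  | 666000.00 | 434000.00
x̄ = 666000.00 / 7400.00 = 90.00 in
ȳ = 434000.00 / 7400.00 = 58.65 in

x̄ = 90.00 in, ȳ = 58.65 in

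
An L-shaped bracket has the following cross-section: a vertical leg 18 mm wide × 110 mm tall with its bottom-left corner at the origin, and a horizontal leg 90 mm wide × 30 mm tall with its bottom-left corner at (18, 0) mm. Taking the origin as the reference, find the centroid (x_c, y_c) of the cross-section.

Part | A | x̄ᵢ | ȳᵢ | A·x̄ᵢ | A·ȳᵢ
vertical leg | 1980.00 | 9.00 | 55.00 | 17820.00 | 108900.00
horizontal leg | 2700.00 | 63.00 | 15.00 | 170100.00 | 40500.00
Σ | 4680.00 |  |  | 187920.00 | 149400.00
x_c = 187920.00 / 4680.00 = 40.15 mm
y_c = 149400.00 / 4680.00 = 31.92 mm

x_c = 40.15 mm, y_c = 31.92 mm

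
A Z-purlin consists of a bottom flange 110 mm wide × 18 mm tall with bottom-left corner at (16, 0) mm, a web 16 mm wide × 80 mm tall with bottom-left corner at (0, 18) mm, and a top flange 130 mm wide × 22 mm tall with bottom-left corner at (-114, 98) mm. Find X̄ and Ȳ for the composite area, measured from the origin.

X̄ = 1.75 mm, Ȳ = 65.98 mm

Part | A | x̄ᵢ | ȳᵢ | A·x̄ᵢ | A·ȳᵢ
bottom flange | 1980.00 | 71.00 | 9.00 | 140580.00 | 17820.00
web | 1280.00 | 8.00 | 58.00 | 10240.00 | 74240.00
top flange | 2860.00 | -49.00 | 109.00 | -140140.00 | 311740.00
Σ | 6120.00 |  |  | 10680.00 | 403800.00
X̄ = 10680.00 / 6120.00 = 1.75 mm
Ȳ = 403800.00 / 6120.00 = 65.98 mm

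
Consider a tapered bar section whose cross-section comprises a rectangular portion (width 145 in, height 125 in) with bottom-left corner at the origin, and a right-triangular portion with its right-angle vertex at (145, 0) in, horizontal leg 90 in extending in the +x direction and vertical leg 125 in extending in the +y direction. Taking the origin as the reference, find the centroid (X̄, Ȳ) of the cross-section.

Part | A | x̄ᵢ | ȳᵢ | A·x̄ᵢ | A·ȳᵢ
rectangular portion | 18125.00 | 72.50 | 62.50 | 1314062.50 | 1132812.50
triangular portion | 5625.00 | 175.00 | 41.67 | 984375.00 | 234375.00
Σ | 23750.00 |  |  | 2298437.50 | 1367187.50
X̄ = 2298437.50 / 23750.00 = 96.78 in
Ȳ = 1367187.50 / 23750.00 = 57.57 in

X̄ = 96.78 in, Ȳ = 57.57 in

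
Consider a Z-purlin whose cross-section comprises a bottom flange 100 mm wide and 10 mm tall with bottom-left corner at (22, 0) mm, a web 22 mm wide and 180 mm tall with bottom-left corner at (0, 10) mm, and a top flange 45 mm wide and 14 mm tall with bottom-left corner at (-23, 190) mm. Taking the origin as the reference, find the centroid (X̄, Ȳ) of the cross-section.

X̄ = 20.62 mm, Ȳ = 93.94 mm

Part | A | x̄ᵢ | ȳᵢ | A·x̄ᵢ | A·ȳᵢ
bottom flange | 1000.00 | 72.00 | 5.00 | 72000.00 | 5000.00
web | 3960.00 | 11.00 | 100.00 | 43560.00 | 396000.00
top flange | 630.00 | -0.50 | 197.00 | -315.00 | 124110.00
Σ | 5590.00 |  |  | 115245.00 | 525110.00
X̄ = 115245.00 / 5590.00 = 20.62 mm
Ȳ = 525110.00 / 5590.00 = 93.94 mm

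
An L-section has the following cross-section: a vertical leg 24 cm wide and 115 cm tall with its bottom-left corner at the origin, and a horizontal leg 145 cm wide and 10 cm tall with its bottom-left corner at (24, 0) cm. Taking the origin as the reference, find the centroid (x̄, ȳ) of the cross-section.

x̄ = 41.10 cm, ȳ = 39.42 cm

vertical leg: A = 24 × 115 = 2760.00, centroid at (12.00, 57.50).
horizontal leg: A = 145 × 10 = 1450.00, centroid at (96.50, 5.00).
ΣA = 4210.00 cm², ΣAx̄ = 173045.00 cm³, ΣAȳ = 165950.00 cm³.
x̄ = 173045.00/4210.00 = 41.10 cm; ȳ = 165950.00/4210.00 = 39.42 cm.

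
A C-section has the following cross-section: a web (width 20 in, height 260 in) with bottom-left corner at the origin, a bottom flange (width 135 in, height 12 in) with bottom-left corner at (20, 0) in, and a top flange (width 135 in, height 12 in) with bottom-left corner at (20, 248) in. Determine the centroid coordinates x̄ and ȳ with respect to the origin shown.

web: A = 20 × 260 = 5200.00, centroid at (10.00, 130.00).
bottom flange: A = 135 × 12 = 1620.00, centroid at (87.50, 6.00).
top flange: A = 135 × 12 = 1620.00, centroid at (87.50, 254.00).
ΣA = 8440.00 in², ΣAx̄ = 335500.00 in³, ΣAȳ = 1097200.00 in³.
x̄ = 335500.00/8440.00 = 39.75 in; ȳ = 1097200.00/8440.00 = 130.00 in.

x̄ = 39.75 in, ȳ = 130.00 in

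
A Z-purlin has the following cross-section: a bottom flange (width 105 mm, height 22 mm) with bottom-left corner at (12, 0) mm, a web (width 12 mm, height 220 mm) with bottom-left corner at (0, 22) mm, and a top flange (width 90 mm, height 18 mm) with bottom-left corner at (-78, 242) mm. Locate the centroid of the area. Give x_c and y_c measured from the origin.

x_c = 16.95 mm, y_c = 118.80 mm

bottom flange: A = 105 × 22 = 2310.00, centroid at (64.50, 11.00).
web: A = 12 × 220 = 2640.00, centroid at (6.00, 132.00).
top flange: A = 90 × 18 = 1620.00, centroid at (-33.00, 251.00).
ΣA = 6570.00 mm², ΣAx_c = 111375.00 mm³, ΣAy_c = 780510.00 mm³.
x_c = 111375.00/6570.00 = 16.95 mm; y_c = 780510.00/6570.00 = 118.80 mm.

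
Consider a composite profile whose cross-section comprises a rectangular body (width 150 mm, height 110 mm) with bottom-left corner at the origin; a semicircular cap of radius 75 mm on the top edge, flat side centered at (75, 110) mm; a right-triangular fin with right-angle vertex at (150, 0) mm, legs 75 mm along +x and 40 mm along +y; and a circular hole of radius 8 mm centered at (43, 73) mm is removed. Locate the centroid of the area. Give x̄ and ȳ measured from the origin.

x̄ = 80.87 mm, ȳ = 81.32 mm

rectangular body: A = 150 × 110 = 16500.00, centroid at (75.00, 55.00).
semicircular top: A = ½π·75² = 8835.73, centroid at (75.00, 141.83).
triangular fin: A = ½·75·40 = 1500.00, centroid at (175.00, 13.33).
hole: A = −π·8² = -201.06, centroid at (43.00, 73.00).
ΣA = 26634.67 mm²
ΣAx̄ = (16500.00)(75.00) + (8835.73)(75.00) + (1500.00)(175.00) + (-201.06)(43.00) = 2154034.04 mm³
ΣAȳ = (16500.00)(55.00) + (8835.73)(141.83) + (1500.00)(13.33) + (-201.06)(73.00) = 2166002.71 mm³
x̄ = 2154034.04 / 26634.67 = 80.87 mm
ȳ = 2166002.71 / 26634.67 = 81.32 mm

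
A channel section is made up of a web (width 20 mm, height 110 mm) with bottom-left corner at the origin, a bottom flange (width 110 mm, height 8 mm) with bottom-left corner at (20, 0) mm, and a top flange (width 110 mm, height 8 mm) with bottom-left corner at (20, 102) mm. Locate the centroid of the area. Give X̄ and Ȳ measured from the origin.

X̄ = 38.89 mm, Ȳ = 55.00 mm

web: A = 20 × 110 = 2200.00, centroid at (10.00, 55.00).
bottom flange: A = 110 × 8 = 880.00, centroid at (75.00, 4.00).
top flange: A = 110 × 8 = 880.00, centroid at (75.00, 106.00).
ΣA = 3960.00 mm², ΣAX̄ = 154000.00 mm³, ΣAȲ = 217800.00 mm³.
X̄ = 154000.00/3960.00 = 38.89 mm; Ȳ = 217800.00/3960.00 = 55.00 mm.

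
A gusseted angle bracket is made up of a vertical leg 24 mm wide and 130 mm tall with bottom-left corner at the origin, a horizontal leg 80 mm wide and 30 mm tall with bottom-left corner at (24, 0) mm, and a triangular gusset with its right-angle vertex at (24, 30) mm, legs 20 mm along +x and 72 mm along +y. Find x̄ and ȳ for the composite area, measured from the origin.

x̄ = 34.15 mm, ȳ = 44.50 mm

Part | A | x̄ᵢ | ȳᵢ | A·x̄ᵢ | A·ȳᵢ
vertical leg | 3120.00 | 12.00 | 65.00 | 37440.00 | 202800.00
horizontal leg | 2400.00 | 64.00 | 15.00 | 153600.00 | 36000.00
gusset | 720.00 | 30.67 | 54.00 | 22080.00 | 38880.00
Σ | 6240.00 |  |  | 213120.00 | 277680.00
x̄ = 213120.00 / 6240.00 = 34.15 mm
ȳ = 277680.00 / 6240.00 = 44.50 mm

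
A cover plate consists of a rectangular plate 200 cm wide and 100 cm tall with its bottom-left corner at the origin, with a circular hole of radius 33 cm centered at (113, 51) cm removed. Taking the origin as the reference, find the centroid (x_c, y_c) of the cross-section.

Part | A | x̄ᵢ | ȳᵢ | A·x̄ᵢ | A·ȳᵢ
plate | 20000.00 | 100.00 | 50.00 | 2000000.00 | 1000000.00
hole | -3421.19 | 113.00 | 51.00 | -386594.97 | -174480.91
Σ | 16578.81 |  |  | 1613405.03 | 825519.09
x_c = 1613405.03 / 16578.81 = 97.32 cm
y_c = 825519.09 / 16578.81 = 49.79 cm

x_c = 97.32 cm, y_c = 49.79 cm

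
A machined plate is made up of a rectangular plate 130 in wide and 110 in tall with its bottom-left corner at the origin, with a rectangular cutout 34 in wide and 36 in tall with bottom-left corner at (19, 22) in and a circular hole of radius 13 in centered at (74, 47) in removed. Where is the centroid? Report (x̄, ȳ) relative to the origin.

Part | A | x̄ᵢ | ȳᵢ | A·x̄ᵢ | A·ȳᵢ
plate | 14300.00 | 65.00 | 55.00 | 929500.00 | 786500.00
hole 1 | -1224.00 | 36.00 | 40.00 | -44064.00 | -48960.00
hole 2 | -530.93 | 74.00 | 47.00 | -39288.76 | -24953.67
Σ | 12545.07 |  |  | 846147.24 | 712586.33
x̄ = 846147.24 / 12545.07 = 67.45 in
ȳ = 712586.33 / 12545.07 = 56.80 in

x̄ = 67.45 in, ȳ = 56.80 in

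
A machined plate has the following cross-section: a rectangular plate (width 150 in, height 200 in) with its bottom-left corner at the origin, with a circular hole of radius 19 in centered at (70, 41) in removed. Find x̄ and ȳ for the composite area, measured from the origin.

x̄ = 75.20 in, ȳ = 102.32 in

plate: A = 150 × 200 = 30000.00, centroid at (75.00, 100.00).
hole: A = −π·19² = -1134.11, centroid at (70.00, 41.00).
ΣA = 28865.89 in², ΣAx̄ = 2170611.95 in³, ΣAȳ = 2953501.29 in³.
x̄ = 2170611.95/28865.89 = 75.20 in; ȳ = 2953501.29/28865.89 = 102.32 in.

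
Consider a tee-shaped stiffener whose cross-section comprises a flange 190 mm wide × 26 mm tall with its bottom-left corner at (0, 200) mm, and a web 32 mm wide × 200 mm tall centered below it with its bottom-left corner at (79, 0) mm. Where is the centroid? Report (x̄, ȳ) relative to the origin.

Part | A | x̄ᵢ | ȳᵢ | A·x̄ᵢ | A·ȳᵢ
web | 6400.00 | 95.00 | 100.00 | 608000.00 | 640000.00
flange | 4940.00 | 95.00 | 213.00 | 469300.00 | 1052220.00
Σ | 11340.00 |  |  | 1077300.00 | 1692220.00
x̄ = 1077300.00 / 11340.00 = 95.00 mm
ȳ = 1692220.00 / 11340.00 = 149.23 mm

x̄ = 95.00 mm, ȳ = 149.23 mm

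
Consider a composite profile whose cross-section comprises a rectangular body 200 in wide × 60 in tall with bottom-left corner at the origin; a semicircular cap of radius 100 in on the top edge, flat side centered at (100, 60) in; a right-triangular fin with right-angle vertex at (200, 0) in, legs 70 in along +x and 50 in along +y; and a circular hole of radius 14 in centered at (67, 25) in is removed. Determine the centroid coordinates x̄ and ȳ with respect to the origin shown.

rectangular body: A = 200 × 60 = 12000.00, centroid at (100.00, 30.00).
semicircular top: A = ½π·100² = 15707.96, centroid at (100.00, 102.44).
triangular fin: A = ½·70·50 = 1750.00, centroid at (223.33, 16.67).
hole: A = −π·14² = -615.75, centroid at (67.00, 25.00).
ΣA = 28842.21 in²
ΣAx̄ = (12000.00)(100.00) + (15707.96)(100.00) + (1750.00)(223.33) + (-615.75)(67.00) = 3120374.27 in³
ΣAȳ = (12000.00)(30.00) + (15707.96)(102.44) + (1750.00)(16.67) + (-615.75)(25.00) = 1982917.33 in³
x̄ = 3120374.27 / 28842.21 = 108.19 in
ȳ = 1982917.33 / 28842.21 = 68.75 in

x̄ = 108.19 in, ȳ = 68.75 in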